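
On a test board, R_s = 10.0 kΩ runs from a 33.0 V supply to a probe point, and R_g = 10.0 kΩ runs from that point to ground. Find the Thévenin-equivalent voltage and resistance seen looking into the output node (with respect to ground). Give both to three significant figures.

V_th is the open-circuit tap voltage: 33.0 × 10.0/(10.0 + 10.0) = 16.5 V.
With the supply zeroed, R_s and R_g appear in parallel from the tap: R_th = R_s‖R_g = (10.0 × 10.0)/20.00 = 5.00 kΩ.

V_th = 16.5 V, R_th = 5.00 kΩ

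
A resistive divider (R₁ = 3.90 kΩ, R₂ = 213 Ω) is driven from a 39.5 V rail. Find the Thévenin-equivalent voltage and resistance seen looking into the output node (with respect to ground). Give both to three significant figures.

V_th is the open-circuit tap voltage: 39.5 × 213/(3900 + 213) = 2.05 V.
With the supply zeroed, R₁ and R₂ appear in parallel from the tap: R_th = R₁‖R₂ = (3900 × 213)/4113 = 202 Ω.

V_th = 2.05 V, R_th = 202 Ω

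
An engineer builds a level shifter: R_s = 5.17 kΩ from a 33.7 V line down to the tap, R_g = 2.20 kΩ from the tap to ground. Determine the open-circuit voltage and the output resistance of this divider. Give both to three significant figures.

V_th is the open-circuit tap voltage: 33.7 × 2.20/(5.17 + 2.20) = 10.1 V.
With the supply zeroed, R_s and R_g appear in parallel from the tap: R_th = R_s‖R_g = (5.17 × 2.20)/7.370 = 1.54 kΩ.

V_th = 10.1 V, R_th = 1.54 kΩ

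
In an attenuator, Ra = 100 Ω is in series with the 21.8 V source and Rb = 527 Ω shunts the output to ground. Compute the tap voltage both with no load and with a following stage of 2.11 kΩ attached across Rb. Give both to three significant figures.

Open-circuit: V = 21.8 × 527/(100 + 527) = 18.3 V.
With the load, Rb becomes Rb‖R_L = 421.7 Ω, so V = 21.8 × 421.7/521.7 = 17.6 V.

Unloaded: 18.3 V; loaded: 17.6 V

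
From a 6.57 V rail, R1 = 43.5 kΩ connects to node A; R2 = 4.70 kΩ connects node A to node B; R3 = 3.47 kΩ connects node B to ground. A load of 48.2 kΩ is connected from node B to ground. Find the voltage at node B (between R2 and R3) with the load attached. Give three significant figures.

At node B, R3 is in parallel with the load: R3‖R_L = 3.237 kΩ.
Below node A the resistance is R2 + (R3‖R_L) = 7.937 kΩ, so V_A = 6.57 × 7.937/51.44 = 1.014 V.
Then V_B = V_A × (R3‖R_L)/(R2 + R3‖R_L) = 1.014 × 3.237/7.937 = 0.413 V.

V ≈ 0.413 V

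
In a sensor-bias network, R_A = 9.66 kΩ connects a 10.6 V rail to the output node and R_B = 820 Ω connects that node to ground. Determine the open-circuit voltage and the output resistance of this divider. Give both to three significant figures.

V_th is the open-circuit tap voltage: 10.6 × 820/(9660 + 820) = 0.829 V.
With the supply zeroed, R_A and R_B appear in parallel from the tap: R_th = R_A‖R_B = (9660 × 820)/10480 = 756 Ω.

V_th = 0.829 V, R_th = 756 Ω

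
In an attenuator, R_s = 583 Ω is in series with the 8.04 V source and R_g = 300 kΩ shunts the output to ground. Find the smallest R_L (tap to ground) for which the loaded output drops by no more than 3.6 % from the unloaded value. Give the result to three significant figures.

Output resistance R_th = R_s‖R_g = (583 × 300000)/300600 = 581.9 Ω.
The fractional drop is R_th/(R_th + R_L); requiring this ≤ 0.0360 gives R_L ≥ R_th(1/0.0360 − 1) = 581.9 × 26.78 = 15.6 kΩ.

R_L(min) ≈ 15.6 kΩ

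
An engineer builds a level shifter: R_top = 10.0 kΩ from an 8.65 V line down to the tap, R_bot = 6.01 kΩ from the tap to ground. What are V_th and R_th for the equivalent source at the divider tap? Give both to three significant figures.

V_th = 3.25 V, R_th = 3.75 kΩ

V_th is the open-circuit tap voltage: 8.65 × 6.01/(10.0 + 6.01) = 3.25 V.
With the supply zeroed, R_top and R_bot appear in parallel from the tap: R_th = R_top‖R_bot = (10.0 × 6.01)/16.01 = 3.75 kΩ.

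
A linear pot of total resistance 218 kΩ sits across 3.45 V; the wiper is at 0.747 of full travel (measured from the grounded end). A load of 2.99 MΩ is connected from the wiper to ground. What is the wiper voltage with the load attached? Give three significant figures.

V ≈ 2.54 V

The wiper splits the pot into (1−α)R = 55.15 kΩ above and αR = 162.8 kΩ below.
Lower section ‖ load = 154.4 kΩ.
V_wiper = 3.45 × 154.4/(55.15 + 154.4) = 2.54 V.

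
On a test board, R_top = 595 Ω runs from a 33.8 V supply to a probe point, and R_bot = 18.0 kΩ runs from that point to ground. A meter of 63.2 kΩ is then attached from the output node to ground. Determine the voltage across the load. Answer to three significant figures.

V_out ≈ 32.4 V

The load sits in parallel with R_bot: R_bot‖R_L = (18000 × 63200) / (18000 + 63200) = 14010 Ω.
V_out = 33.8 × 14010 / (595 + 14010) = 33.8 × 14010/14600 = 32.4 V.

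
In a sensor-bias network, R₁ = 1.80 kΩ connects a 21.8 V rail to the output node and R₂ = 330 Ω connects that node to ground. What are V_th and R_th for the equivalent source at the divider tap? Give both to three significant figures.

V_th is the open-circuit tap voltage: 21.8 × 330/(1800 + 330) = 3.38 V.
With the supply zeroed, R₁ and R₂ appear in parallel from the tap: R_th = R₁‖R₂ = (1800 × 330)/2130 = 279 Ω.

V_th = 3.38 V, R_th = 279 Ω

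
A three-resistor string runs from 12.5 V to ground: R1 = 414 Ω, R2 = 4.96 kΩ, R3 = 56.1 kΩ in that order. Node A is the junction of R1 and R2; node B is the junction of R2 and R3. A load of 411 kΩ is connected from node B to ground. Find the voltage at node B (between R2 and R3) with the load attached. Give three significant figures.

V ≈ 11.3 V

At node B, R3 is in parallel with the load: R3‖R_L = 49360 Ω.
Below node A the resistance is R2 + (R3‖R_L) = 54320 Ω, so V_A = 12.5 × 54320/54740 = 12.41 V.
Then V_B = V_A × (R3‖R_L)/(R2 + R3‖R_L) = 12.41 × 49360/54320 = 11.3 V.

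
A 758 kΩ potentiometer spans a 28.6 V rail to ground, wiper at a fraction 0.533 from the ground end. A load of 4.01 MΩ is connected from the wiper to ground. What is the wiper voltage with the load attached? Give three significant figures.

The wiper splits the pot into (1−α)R = 354.0 kΩ above and αR = 404.0 kΩ below.
Lower section ‖ load = 367.0 kΩ.
V_wiper = 28.6 × 367.0/(354.0 + 367.0) = 14.6 V.

V ≈ 14.6 V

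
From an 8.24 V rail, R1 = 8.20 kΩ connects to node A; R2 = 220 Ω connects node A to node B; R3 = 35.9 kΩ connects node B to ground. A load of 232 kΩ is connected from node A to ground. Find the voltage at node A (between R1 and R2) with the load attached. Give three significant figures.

Below node A the series string R2+R3 = 36120 Ω sits in parallel with the 232000 Ω load: 31250 Ω.
V_A = 8.24 × 31250/(8200 + 31250) = 6.53 V.

V ≈ 6.53 V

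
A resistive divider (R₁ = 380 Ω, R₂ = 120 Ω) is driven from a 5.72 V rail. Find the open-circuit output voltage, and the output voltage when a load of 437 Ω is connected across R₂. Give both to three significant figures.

Open-circuit: V = 5.72 × 120/(380 + 120) = 1.37 V.
With the load, R₂ becomes R₂‖R_L = 94.15 Ω, so V = 5.72 × 94.15/474.1 = 1.14 V.

Unloaded: 1.37 V; loaded: 1.14 V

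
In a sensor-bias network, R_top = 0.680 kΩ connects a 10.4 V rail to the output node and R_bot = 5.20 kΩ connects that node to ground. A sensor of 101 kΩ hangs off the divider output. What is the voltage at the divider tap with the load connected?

V_out ≈ 9.14 V

The load sits in parallel with R_bot: R_bot‖R_L = (5200 × 101000) / (5200 + 101000) = 4945 Ω.
V_out = 10.4 × 4945 / (680 + 4945) = 10.4 × 4945/5625 = 9.14 V.
(Unloaded it would have been 9.20 V.)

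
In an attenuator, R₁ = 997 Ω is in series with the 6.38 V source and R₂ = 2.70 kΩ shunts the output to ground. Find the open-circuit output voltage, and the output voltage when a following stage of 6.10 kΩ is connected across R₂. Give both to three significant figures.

Unloaded: 4.66 V; loaded: 4.16 V

Open-circuit: V = 6.38 × 2700/(997 + 2700) = 4.66 V.
With the load, R₂ becomes R₂‖R_L = 1872 Ω, so V = 6.38 × 1872/2869 = 4.16 V.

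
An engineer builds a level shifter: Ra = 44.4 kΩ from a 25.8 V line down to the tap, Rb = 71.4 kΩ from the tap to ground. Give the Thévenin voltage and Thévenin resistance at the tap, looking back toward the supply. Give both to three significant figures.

V_th = 15.9 V, R_th = 27.4 kΩ

V_th is the open-circuit tap voltage: 25.8 × 71.4/(44.4 + 71.4) = 15.9 V.
With the supply zeroed, Ra and Rb appear in parallel from the tap: R_th = Ra‖Rb = (44.4 × 71.4)/115.8 = 27.4 kΩ.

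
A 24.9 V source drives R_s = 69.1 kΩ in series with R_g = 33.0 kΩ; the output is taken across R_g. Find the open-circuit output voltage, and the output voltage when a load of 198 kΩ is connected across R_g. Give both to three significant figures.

Open-circuit: V = 24.9 × 33.0/(69.1 + 33.0) = 8.05 V.
With the load, R_g becomes R_g‖R_L = 28.29 kΩ, so V = 24.9 × 28.29/97.39 = 7.23 V.

Unloaded: 8.05 V; loaded: 7.23 V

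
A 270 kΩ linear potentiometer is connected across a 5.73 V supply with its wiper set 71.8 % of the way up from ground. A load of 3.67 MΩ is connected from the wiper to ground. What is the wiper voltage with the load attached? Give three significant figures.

The wiper splits the pot into (1−α)R = 76.14 kΩ above and αR = 193.9 kΩ below.
Lower section ‖ load = 184.1 kΩ.
V_wiper = 5.73 × 184.1/(76.14 + 184.1) = 4.05 V.

V ≈ 4.05 V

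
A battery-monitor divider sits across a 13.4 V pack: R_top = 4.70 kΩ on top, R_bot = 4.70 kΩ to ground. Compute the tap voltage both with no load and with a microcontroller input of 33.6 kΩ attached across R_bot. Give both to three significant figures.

Unloaded: 6.70 V; loaded: 6.26 V

Open-circuit: V = 13.4 × 4.70/(4.70 + 4.70) = 6.70 V.
With the load, R_bot becomes R_bot‖R_L = 4.123 kΩ, so V = 13.4 × 4.123/8.823 = 6.26 V.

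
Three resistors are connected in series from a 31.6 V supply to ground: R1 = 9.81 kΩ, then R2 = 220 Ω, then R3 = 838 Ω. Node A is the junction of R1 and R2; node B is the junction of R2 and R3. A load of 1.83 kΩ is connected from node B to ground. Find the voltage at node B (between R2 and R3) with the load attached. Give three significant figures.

V ≈ 1.71 V

At node B, R3 is in parallel with the load: R3‖R_L = 574.8 Ω.
Below node A the resistance is R2 + (R3‖R_L) = 794.8 Ω, so V_A = 31.6 × 794.8/10600 = 2.368 V.
Then V_B = V_A × (R3‖R_L)/(R2 + R3‖R_L) = 2.368 × 574.8/794.8 = 1.71 V.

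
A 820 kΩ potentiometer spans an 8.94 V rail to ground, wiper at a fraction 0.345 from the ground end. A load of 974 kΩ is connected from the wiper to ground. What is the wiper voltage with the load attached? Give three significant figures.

V ≈ 2.59 V

The wiper splits the pot into (1−α)R = 537.1 kΩ above and αR = 282.9 kΩ below.
Lower section ‖ load = 219.2 kΩ.
V_wiper = 8.94 × 219.2/(537.1 + 219.2) = 2.59 V.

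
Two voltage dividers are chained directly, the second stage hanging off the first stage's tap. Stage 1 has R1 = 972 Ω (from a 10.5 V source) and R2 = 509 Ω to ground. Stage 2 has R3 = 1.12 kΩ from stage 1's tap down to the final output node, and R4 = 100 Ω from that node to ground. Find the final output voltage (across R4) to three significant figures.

Stage 2 presents R3+R4 = 1220 Ω as a load on stage 1's tap.
Stage 1's lower leg becomes R2‖(R3+R4) = 359.2 Ω, so V_mid = 10.5 × 359.2/1331 = 2.833 V.
Stage 2 is itself unloaded: V_out = V_mid × R4/(R3+R4) = 2.833 × 100/1220 = 0.232 V.

V_out ≈ 0.232 V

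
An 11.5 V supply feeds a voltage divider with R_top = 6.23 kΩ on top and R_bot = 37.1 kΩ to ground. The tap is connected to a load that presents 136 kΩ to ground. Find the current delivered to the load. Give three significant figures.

I_L ≈ 0.0697 mA

R_bot‖R_L = 29.15 kΩ; V_out = 11.5 × 29.15/35.38 = 9.475 V.
I_L = V_out / R_L = 9.475 / 136 kΩ = 0.0697 mA.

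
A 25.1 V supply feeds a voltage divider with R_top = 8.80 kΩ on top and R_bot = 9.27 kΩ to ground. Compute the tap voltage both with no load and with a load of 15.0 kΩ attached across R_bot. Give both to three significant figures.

Open-circuit: V = 25.1 × 9.27/(8.80 + 9.27) = 12.9 V.
With the load, R_bot becomes R_bot‖R_L = 5.729 kΩ, so V = 25.1 × 5.729/14.53 = 9.90 V.

Unloaded: 12.9 V; loaded: 9.90 V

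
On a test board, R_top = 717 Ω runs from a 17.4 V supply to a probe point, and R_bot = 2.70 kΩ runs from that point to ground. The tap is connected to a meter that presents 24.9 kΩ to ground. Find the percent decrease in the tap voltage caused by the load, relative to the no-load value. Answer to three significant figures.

The divider's output (Thévenin) resistance is R_top‖R_bot = 566.5 Ω.
Fractional drop under load = R_th/(R_th + R_L) = 566.5 / (566.5 + 24900) = 0.02225.
So the output falls by 2.22 %.

2.22 %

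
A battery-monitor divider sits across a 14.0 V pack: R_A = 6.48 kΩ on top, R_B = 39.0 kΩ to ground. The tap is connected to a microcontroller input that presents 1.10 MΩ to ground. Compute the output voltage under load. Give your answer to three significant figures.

The load sits in parallel with R_B: R_B‖R_L = (39.0 × 1100) / (39.0 + 1100) = 37.66 kΩ.
V_out = 14.0 × 37.66 / (6.48 + 37.66) = 14.0 × 37.66/44.14 = 11.9 V.
(Unloaded it would have been 12.0 V.)

V_out ≈ 11.9 V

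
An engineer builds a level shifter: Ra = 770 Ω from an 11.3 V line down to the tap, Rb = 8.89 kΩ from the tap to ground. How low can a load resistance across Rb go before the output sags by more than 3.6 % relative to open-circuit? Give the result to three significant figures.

Output resistance R_th = Ra‖Rb = (770 × 8890)/9660 = 708.6 Ω.
The fractional drop is R_th/(R_th + R_L); requiring this ≤ 0.0360 gives R_L ≥ R_th(1/0.0360 − 1) = 708.6 × 26.78 = 19.0 kΩ.

R_L(min) ≈ 19.0 kΩ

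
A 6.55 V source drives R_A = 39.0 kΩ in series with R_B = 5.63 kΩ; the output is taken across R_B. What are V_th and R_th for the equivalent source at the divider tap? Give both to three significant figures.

V_th = 0.826 V, R_th = 4.92 kΩ

V_th is the open-circuit tap voltage: 6.55 × 5.63/(39.0 + 5.63) = 0.826 V.
With the supply zeroed, R_A and R_B appear in parallel from the tap: R_th = R_A‖R_B = (39.0 × 5.63)/44.63 = 4.92 kΩ.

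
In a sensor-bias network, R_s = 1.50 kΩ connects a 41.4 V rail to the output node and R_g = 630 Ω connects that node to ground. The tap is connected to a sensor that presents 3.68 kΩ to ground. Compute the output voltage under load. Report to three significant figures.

V_out ≈ 10.9 V

The load sits in parallel with R_g: R_g‖R_L = (630 × 3680) / (630 + 3680) = 537.9 Ω.
V_out = 41.4 × 537.9 / (1500 + 537.9) = 41.4 × 537.9/2038 = 10.9 V.
(Unloaded it would have been 12.2 V.)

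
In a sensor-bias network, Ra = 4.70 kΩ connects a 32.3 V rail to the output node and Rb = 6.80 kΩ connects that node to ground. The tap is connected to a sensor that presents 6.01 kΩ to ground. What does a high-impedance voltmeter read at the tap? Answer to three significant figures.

The load sits in parallel with Rb: Rb‖R_L = (6.80 × 6.01) / (6.80 + 6.01) = 3.190 kΩ.
V_out = 32.3 × 3.190 / (4.70 + 3.190) = 32.3 × 3.190/7.890 = 13.1 V.

V_out ≈ 13.1 V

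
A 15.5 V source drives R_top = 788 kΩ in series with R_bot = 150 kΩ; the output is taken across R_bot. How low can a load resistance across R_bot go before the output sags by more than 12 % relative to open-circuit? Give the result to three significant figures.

R_L(min) ≈ 924 kΩ

Output resistance R_th = R_top‖R_bot = (788 × 150)/938.0 = 126.0 kΩ.
The fractional drop is R_th/(R_th + R_L); requiring this ≤ 0.120 gives R_L ≥ R_th(1/0.120 − 1) = 126.0 × 7.333 = 924 kΩ.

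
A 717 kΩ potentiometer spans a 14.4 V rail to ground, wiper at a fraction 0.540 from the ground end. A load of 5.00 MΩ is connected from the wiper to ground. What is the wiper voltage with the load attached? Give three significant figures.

V ≈ 7.51 V

The wiper splits the pot into (1−α)R = 329.8 kΩ above and αR = 387.2 kΩ below.
Lower section ‖ load = 359.4 kΩ.
V_wiper = 14.4 × 359.4/(329.8 + 359.4) = 7.51 V.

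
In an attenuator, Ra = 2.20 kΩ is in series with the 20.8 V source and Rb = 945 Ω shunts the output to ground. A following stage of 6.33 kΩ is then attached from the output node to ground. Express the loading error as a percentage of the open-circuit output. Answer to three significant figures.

9.46 %

The divider's output (Thévenin) resistance is Ra‖Rb = 661.0 Ω.
Fractional drop under load = R_th/(R_th + R_L) = 661.0 / (661.0 + 6330) = 0.09456.
So the output falls by 9.46 %.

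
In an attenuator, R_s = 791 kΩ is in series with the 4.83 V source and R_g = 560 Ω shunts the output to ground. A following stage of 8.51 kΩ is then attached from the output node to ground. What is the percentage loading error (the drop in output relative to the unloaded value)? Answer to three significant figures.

6.17 %

The divider's output (Thévenin) resistance is R_s‖R_g = 559.6 Ω.
Fractional drop under load = R_th/(R_th + R_L) = 559.6 / (559.6 + 8510) = 0.06170.
So the output falls by 6.17 %.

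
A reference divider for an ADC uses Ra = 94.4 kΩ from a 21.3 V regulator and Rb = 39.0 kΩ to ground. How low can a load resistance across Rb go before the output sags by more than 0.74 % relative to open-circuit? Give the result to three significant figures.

Output resistance R_th = Ra‖Rb = (94.4 × 39.0)/133.4 = 27.60 kΩ.
The fractional drop is R_th/(R_th + R_L); requiring this ≤ 0.00740 gives R_L ≥ R_th(1/0.00740 − 1) = 27.60 × 134.1 = 3.70 MΩ.

R_L(min) ≈ 3.70 MΩ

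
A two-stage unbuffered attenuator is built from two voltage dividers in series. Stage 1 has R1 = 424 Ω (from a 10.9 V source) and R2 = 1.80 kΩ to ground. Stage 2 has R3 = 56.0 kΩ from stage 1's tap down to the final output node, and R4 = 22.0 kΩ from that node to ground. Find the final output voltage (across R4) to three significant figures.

Stage 2 presents R3+R4 = 78000 Ω as a load on stage 1's tap.
Stage 1's lower leg becomes R2‖(R3+R4) = 1759 Ω, so V_mid = 10.9 × 1759/2183 = 8.783 V.
Stage 2 is itself unloaded: V_out = V_mid × R4/(R3+R4) = 8.783 × 22000/78000 = 2.48 V.

V_out ≈ 2.48 V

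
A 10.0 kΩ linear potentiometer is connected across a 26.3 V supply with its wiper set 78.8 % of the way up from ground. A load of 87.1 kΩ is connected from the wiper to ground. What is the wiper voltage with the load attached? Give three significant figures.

V ≈ 20.3 V

The wiper splits the pot into (1−α)R = 2.120 kΩ above and αR = 7.880 kΩ below.
Lower section ‖ load = 7.226 kΩ.
V_wiper = 26.3 × 7.226/(2.120 + 7.226) = 20.3 V.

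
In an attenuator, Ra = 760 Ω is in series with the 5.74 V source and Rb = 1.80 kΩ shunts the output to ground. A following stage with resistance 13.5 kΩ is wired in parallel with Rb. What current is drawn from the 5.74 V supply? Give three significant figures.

I ≈ 2.44 mA

Rb‖R_L = 1588 Ω, so the source sees Ra + Rb‖R_L = 2348 Ω.
I = 5.74 V / 2348 Ω = 2.44 mA.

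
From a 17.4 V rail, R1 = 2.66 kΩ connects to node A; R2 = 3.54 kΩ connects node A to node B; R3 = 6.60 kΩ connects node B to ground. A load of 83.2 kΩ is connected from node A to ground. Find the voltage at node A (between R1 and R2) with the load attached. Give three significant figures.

V ≈ 13.4 V

Below node A the series string R2+R3 = 10.14 kΩ sits in parallel with the 83.2 kΩ load: 9.038 kΩ.
V_A = 17.4 × 9.038/(2.66 + 9.038) = 13.4 V.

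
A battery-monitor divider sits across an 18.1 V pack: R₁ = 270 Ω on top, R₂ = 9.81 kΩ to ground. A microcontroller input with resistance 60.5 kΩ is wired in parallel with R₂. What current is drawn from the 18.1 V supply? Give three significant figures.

R₂‖R_L = 8441 Ω, so the source sees R₁ + R₂‖R_L = 8711 Ω.
I = 18.1 V / 8711 Ω = 2.08 mA.

I ≈ 2.08 mA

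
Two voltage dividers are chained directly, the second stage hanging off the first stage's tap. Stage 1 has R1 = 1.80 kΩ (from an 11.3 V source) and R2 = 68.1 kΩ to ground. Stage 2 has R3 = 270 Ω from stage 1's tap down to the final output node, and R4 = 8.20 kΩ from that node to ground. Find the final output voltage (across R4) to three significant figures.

V_out ≈ 8.83 V

Stage 2 presents R3+R4 = 8470 Ω as a load on stage 1's tap.
Stage 1's lower leg becomes R2‖(R3+R4) = 7533 Ω, so V_mid = 11.3 × 7533/9333 = 9.121 V.
Stage 2 is itself unloaded: V_out = V_mid × R4/(R3+R4) = 9.121 × 8200/8470 = 8.83 V.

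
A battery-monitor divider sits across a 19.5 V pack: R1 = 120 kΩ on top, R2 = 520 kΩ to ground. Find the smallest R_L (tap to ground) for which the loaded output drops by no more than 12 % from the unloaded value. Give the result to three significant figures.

Output resistance R_th = R1‖R2 = (120 × 520)/640.0 = 97.50 kΩ.
The fractional drop is R_th/(R_th + R_L); requiring this ≤ 0.120 gives R_L ≥ R_th(1/0.120 − 1) = 97.50 × 7.333 = 715 kΩ.

R_L(min) ≈ 715 kΩ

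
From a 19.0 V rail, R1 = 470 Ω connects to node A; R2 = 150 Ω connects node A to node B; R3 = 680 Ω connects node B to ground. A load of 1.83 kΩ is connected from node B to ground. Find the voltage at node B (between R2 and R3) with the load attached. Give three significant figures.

At node B, R3 is in parallel with the load: R3‖R_L = 495.8 Ω.
Below node A the resistance is R2 + (R3‖R_L) = 645.8 Ω, so V_A = 19.0 × 645.8/1116 = 11.00 V.
Then V_B = V_A × (R3‖R_L)/(R2 + R3‖R_L) = 11.00 × 495.8/645.8 = 8.44 V.

V ≈ 8.44 V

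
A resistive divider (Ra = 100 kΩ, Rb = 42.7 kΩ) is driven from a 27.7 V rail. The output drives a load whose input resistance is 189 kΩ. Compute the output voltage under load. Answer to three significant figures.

V_out ≈ 7.16 V

The load sits in parallel with Rb: Rb‖R_L = (42.7 × 189) / (42.7 + 189) = 34.83 kΩ.
V_out = 27.7 × 34.83 / (100 + 34.83) = 27.7 × 34.83/134.8 = 7.16 V.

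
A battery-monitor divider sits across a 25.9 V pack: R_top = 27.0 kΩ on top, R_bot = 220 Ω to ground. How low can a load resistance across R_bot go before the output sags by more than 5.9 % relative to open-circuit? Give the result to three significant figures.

R_L(min) ≈ 3.48 kΩ

Output resistance R_th = R_top‖R_bot = (27000 × 220)/27220 = 218.2 Ω.
The fractional drop is R_th/(R_th + R_L); requiring this ≤ 0.0590 gives R_L ≥ R_th(1/0.0590 − 1) = 218.2 × 15.95 = 3.48 kΩ.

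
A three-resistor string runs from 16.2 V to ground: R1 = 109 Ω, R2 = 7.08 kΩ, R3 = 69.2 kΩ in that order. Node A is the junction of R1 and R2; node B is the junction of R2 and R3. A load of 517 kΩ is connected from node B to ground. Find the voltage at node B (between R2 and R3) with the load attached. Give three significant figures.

At node B, R3 is in parallel with the load: R3‖R_L = 61030 Ω.
Below node A the resistance is R2 + (R3‖R_L) = 68110 Ω, so V_A = 16.2 × 68110/68220 = 16.17 V.
Then V_B = V_A × (R3‖R_L)/(R2 + R3‖R_L) = 16.17 × 61030/68110 = 14.5 V.

V ≈ 14.5 V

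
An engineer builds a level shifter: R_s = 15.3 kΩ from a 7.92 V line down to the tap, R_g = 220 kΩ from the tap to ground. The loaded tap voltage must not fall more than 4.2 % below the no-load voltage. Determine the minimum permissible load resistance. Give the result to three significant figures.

Output resistance R_th = R_s‖R_g = (15.3 × 220)/235.3 = 14.31 kΩ.
The fractional drop is R_th/(R_th + R_L); requiring this ≤ 0.0420 gives R_L ≥ R_th(1/0.0420 − 1) = 14.31 × 22.81 = 326 kΩ.

R_L(min) ≈ 326 kΩ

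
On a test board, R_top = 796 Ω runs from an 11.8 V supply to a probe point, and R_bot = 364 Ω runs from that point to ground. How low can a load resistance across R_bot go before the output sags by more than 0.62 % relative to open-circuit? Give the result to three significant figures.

Output resistance R_th = R_top‖R_bot = (796 × 364)/1160 = 249.8 Ω.
The fractional drop is R_th/(R_th + R_L); requiring this ≤ 0.00620 gives R_L ≥ R_th(1/0.00620 − 1) = 249.8 × 160.3 = 40.0 kΩ.

R_L(min) ≈ 40.0 kΩ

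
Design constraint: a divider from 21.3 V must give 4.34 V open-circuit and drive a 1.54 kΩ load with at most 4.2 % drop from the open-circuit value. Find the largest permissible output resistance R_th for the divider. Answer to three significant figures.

R_th ≤ 67.5 Ω

Loading drop = R_th/(R_th + R_L) ≤ 0.0420, so R_th ≤ R_L · ε/(1−ε) = 1.54 kΩ × 0.0420/0.9580 = 67.5 Ω.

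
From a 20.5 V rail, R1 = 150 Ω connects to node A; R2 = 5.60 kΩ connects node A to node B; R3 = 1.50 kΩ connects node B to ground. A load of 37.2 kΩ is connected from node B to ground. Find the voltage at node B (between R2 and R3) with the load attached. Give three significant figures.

V ≈ 4.11 V

At node B, R3 is in parallel with the load: R3‖R_L = 1442 Ω.
Below node A the resistance is R2 + (R3‖R_L) = 7042 Ω, so V_A = 20.5 × 7042/7192 = 20.07 V.
Then V_B = V_A × (R3‖R_L)/(R2 + R3‖R_L) = 20.07 × 1442/7042 = 4.11 V.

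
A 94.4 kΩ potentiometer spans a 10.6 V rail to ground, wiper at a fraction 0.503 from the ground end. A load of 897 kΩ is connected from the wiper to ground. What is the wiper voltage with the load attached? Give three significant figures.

The wiper splits the pot into (1−α)R = 46.92 kΩ above and αR = 47.48 kΩ below.
Lower section ‖ load = 45.10 kΩ.
V_wiper = 10.6 × 45.10/(46.92 + 45.10) = 5.20 V.

V ≈ 5.20 V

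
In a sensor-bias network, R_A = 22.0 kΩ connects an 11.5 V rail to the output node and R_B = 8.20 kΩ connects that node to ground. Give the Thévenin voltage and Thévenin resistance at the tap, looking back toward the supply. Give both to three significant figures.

V_th is the open-circuit tap voltage: 11.5 × 8.20/(22.0 + 8.20) = 3.12 V.
With the supply zeroed, R_A and R_B appear in parallel from the tap: R_th = R_A‖R_B = (22.0 × 8.20)/30.20 = 5.97 kΩ.

V_th = 3.12 V, R_th = 5.97 kΩ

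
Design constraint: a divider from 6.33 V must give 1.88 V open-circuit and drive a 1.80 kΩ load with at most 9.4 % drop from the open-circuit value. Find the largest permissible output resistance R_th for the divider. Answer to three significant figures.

Loading drop = R_th/(R_th + R_L) ≤ 0.0940, so R_th ≤ R_L · ε/(1−ε) = 1.80 kΩ × 0.0940/0.9060 = 187 Ω.
(Any R1, R2 with R2/(R1+R2) = 0.297 and R1‖R2 ≤ 187 Ω will meet the spec.)

R_th ≤ 187 Ω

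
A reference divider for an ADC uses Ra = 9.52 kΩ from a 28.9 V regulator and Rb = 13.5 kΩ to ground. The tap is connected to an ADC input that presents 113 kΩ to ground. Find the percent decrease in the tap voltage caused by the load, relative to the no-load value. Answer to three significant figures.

The divider's output (Thévenin) resistance is Ra‖Rb = 5.583 kΩ.
Fractional drop under load = R_th/(R_th + R_L) = 5.583 / (5.583 + 113) = 0.04708.
So the output falls by 4.71 %.

4.71 %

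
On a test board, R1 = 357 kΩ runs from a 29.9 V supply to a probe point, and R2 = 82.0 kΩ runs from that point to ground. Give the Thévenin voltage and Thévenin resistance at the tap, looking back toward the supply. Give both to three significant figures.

V_th = 5.58 V, R_th = 66.7 kΩ

V_th is the open-circuit tap voltage: 29.9 × 82.0/(357 + 82.0) = 5.58 V.
With the supply zeroed, R1 and R2 appear in parallel from the tap: R_th = R1‖R2 = (357 × 82.0)/439.0 = 66.7 kΩ.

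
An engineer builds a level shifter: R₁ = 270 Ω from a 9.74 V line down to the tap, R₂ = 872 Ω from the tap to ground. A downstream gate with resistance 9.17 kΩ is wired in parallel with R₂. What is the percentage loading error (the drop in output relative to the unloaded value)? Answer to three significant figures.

The divider's output (Thévenin) resistance is R₁‖R₂ = 206.2 Ω.
Fractional drop under load = R_th/(R_th + R_L) = 206.2 / (206.2 + 9170) = 0.02199.
So the output falls by 2.20 %.

2.20 %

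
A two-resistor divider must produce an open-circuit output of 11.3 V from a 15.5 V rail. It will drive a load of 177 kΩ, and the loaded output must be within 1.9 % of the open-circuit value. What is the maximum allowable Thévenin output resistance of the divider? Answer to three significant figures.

Loading drop = R_th/(R_th + R_L) ≤ 0.0190, so R_th ≤ R_L · ε/(1−ε) = 177 kΩ × 0.0190/0.9810 = 3.43 kΩ.

R_th ≤ 3.43 kΩ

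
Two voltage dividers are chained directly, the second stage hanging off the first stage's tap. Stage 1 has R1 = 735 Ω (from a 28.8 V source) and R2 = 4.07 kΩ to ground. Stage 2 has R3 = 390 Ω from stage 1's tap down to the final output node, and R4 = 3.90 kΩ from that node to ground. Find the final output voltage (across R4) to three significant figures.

Stage 2 presents R3+R4 = 4290 Ω as a load on stage 1's tap.
Stage 1's lower leg becomes R2‖(R3+R4) = 2089 Ω, so V_mid = 28.8 × 2089/2824 = 21.30 V.
Stage 2 is itself unloaded: V_out = V_mid × R4/(R3+R4) = 21.30 × 3900/4290 = 19.4 V.

V_out ≈ 19.4 V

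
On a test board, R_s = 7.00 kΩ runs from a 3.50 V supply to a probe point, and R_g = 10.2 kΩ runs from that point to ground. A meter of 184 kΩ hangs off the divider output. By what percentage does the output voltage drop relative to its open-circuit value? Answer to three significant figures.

The divider's output (Thévenin) resistance is R_s‖R_g = 4.151 kΩ.
Fractional drop under load = R_th/(R_th + R_L) = 4.151 / (4.151 + 184) = 0.02206.
So the output falls by 2.21 %.

2.21 %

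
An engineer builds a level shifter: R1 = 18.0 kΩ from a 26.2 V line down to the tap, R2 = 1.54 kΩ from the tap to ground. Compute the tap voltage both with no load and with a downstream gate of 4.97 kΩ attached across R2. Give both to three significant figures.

Unloaded: 2.06 V; loaded: 1.61 V

Open-circuit: V = 26.2 × 1.54/(18.0 + 1.54) = 2.06 V.
With the load, R2 becomes R2‖R_L = 1.176 kΩ, so V = 26.2 × 1.176/19.18 = 1.61 V.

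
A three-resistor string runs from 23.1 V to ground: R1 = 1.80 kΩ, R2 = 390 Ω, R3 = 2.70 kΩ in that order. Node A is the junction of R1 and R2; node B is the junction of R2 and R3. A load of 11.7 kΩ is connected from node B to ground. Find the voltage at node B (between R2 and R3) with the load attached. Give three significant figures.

V ≈ 11.6 V

At node B, R3 is in parallel with the load: R3‖R_L = 2194 Ω.
Below node A the resistance is R2 + (R3‖R_L) = 2584 Ω, so V_A = 23.1 × 2584/4384 = 13.61 V.
Then V_B = V_A × (R3‖R_L)/(R2 + R3‖R_L) = 13.61 × 2194/2584 = 11.6 V.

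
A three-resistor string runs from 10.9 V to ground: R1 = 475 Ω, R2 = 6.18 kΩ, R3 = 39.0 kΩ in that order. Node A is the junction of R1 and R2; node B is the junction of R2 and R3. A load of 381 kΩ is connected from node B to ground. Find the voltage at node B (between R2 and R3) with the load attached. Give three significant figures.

At node B, R3 is in parallel with the load: R3‖R_L = 35380 Ω.
Below node A the resistance is R2 + (R3‖R_L) = 41560 Ω, so V_A = 10.9 × 41560/42030 = 10.78 V.
Then V_B = V_A × (R3‖R_L)/(R2 + R3‖R_L) = 10.78 × 35380/41560 = 9.17 V.

V ≈ 9.17 V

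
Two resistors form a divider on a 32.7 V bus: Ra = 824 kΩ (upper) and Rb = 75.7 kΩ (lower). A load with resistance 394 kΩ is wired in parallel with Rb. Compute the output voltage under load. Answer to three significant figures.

The load sits in parallel with Rb: Rb‖R_L = (75.7 × 394) / (75.7 + 394) = 63.50 kΩ.
V_out = 32.7 × 63.50 / (824 + 63.50) = 32.7 × 63.50/887.5 = 2.34 V.

V_out ≈ 2.34 V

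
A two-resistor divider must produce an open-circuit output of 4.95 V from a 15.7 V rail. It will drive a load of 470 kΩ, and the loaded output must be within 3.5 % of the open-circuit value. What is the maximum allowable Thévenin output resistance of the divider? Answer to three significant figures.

Loading drop = R_th/(R_th + R_L) ≤ 0.0350, so R_th ≤ R_L · ε/(1−ε) = 470 kΩ × 0.0350/0.9650 = 17.0 kΩ.

R_th ≤ 17.0 kΩ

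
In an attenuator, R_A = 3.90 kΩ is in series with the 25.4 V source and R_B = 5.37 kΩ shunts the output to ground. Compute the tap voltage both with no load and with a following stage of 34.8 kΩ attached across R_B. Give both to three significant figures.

Open-circuit: V = 25.4 × 5.37/(3.90 + 5.37) = 14.7 V.
With the load, R_B becomes R_B‖R_L = 4.652 kΩ, so V = 25.4 × 4.652/8.552 = 13.8 V.

Unloaded: 14.7 V; loaded: 13.8 V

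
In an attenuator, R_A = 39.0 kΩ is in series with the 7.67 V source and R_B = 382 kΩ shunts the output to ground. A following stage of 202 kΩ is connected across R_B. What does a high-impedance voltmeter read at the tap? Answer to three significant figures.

The load sits in parallel with R_B: R_B‖R_L = (382 × 202) / (382 + 202) = 132.1 kΩ.
V_out = 7.67 × 132.1 / (39.0 + 132.1) = 7.67 × 132.1/171.1 = 5.92 V.

V_out ≈ 5.92 V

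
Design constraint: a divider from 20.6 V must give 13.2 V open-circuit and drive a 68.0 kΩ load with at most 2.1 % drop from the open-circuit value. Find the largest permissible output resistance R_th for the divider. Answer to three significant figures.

Loading drop = R_th/(R_th + R_L) ≤ 0.0210, so R_th ≤ R_L · ε/(1−ε) = 68.0 kΩ × 0.0210/0.9790 = 1.46 kΩ.

R_th ≤ 1.46 kΩ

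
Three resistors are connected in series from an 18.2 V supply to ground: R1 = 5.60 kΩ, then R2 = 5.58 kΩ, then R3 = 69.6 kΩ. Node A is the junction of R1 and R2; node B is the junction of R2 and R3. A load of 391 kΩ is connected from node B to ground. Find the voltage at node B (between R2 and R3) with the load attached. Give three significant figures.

At node B, R3 is in parallel with the load: R3‖R_L = 59.08 kΩ.
Below node A the resistance is R2 + (R3‖R_L) = 64.66 kΩ, so V_A = 18.2 × 64.66/70.26 = 16.75 V.
Then V_B = V_A × (R3‖R_L)/(R2 + R3‖R_L) = 16.75 × 59.08/64.66 = 15.3 V.

V ≈ 15.3 V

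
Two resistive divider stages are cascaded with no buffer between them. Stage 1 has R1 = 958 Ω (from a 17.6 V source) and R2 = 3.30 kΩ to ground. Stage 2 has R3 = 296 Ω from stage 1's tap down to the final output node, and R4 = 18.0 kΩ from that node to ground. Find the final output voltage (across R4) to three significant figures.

Stage 2 presents R3+R4 = 18300 Ω as a load on stage 1's tap.
Stage 1's lower leg becomes R2‖(R3+R4) = 2796 Ω, so V_mid = 17.6 × 2796/3754 = 13.11 V.
Stage 2 is itself unloaded: V_out = V_mid × R4/(R3+R4) = 13.11 × 18000/18300 = 12.9 V.

V_out ≈ 12.9 V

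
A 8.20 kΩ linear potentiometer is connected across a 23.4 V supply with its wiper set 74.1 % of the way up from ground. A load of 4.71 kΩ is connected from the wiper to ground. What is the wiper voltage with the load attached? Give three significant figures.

The wiper splits the pot into (1−α)R = 2.124 kΩ above and αR = 6.076 kΩ below.
Lower section ‖ load = 2.653 kΩ.
V_wiper = 23.4 × 2.653/(2.124 + 2.653) = 13.0 V.

V ≈ 13.0 V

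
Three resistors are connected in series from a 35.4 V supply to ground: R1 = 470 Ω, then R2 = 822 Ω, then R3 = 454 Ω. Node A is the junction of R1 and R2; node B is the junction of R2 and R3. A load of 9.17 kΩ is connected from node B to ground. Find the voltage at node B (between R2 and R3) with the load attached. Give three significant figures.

At node B, R3 is in parallel with the load: R3‖R_L = 432.6 Ω.
Below node A the resistance is R2 + (R3‖R_L) = 1255 Ω, so V_A = 35.4 × 1255/1725 = 25.75 V.
Then V_B = V_A × (R3‖R_L)/(R2 + R3‖R_L) = 25.75 × 432.6/1255 = 8.88 V.

V ≈ 8.88 V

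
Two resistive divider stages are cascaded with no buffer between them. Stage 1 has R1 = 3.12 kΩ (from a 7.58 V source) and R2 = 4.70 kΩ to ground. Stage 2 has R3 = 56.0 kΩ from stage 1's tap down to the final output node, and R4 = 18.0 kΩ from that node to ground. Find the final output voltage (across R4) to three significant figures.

V_out ≈ 1.08 V

Stage 2 presents R3+R4 = 74.00 kΩ as a load on stage 1's tap.
Stage 1's lower leg becomes R2‖(R3+R4) = 4.419 kΩ, so V_mid = 7.58 × 4.419/7.539 = 4.443 V.
Stage 2 is itself unloaded: V_out = V_mid × R4/(R3+R4) = 4.443 × 18.0/74.00 = 1.08 V.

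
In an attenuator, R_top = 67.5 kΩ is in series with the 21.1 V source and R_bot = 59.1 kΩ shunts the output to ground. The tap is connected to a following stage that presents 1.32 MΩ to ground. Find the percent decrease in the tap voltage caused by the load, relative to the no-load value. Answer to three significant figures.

2.33 %

The divider's output (Thévenin) resistance is R_top‖R_bot = 31.51 kΩ.
Fractional drop under load = R_th/(R_th + R_L) = 31.51 / (31.51 + 1320) = 0.02332.
So the output falls by 2.33 %.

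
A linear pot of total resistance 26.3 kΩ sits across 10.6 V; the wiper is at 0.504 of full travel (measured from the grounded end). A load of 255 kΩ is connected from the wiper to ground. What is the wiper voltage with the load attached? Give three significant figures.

V ≈ 5.21 V

The wiper splits the pot into (1−α)R = 13.04 kΩ above and αR = 13.26 kΩ below.
Lower section ‖ load = 12.60 kΩ.
V_wiper = 10.6 × 12.60/(13.04 + 12.60) = 5.21 V.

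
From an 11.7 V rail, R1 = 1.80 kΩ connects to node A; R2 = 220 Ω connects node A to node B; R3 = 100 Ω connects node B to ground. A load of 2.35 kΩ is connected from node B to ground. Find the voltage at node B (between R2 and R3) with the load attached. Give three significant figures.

At node B, R3 is in parallel with the load: R3‖R_L = 95.92 Ω.
Below node A the resistance is R2 + (R3‖R_L) = 315.9 Ω, so V_A = 11.7 × 315.9/2116 = 1.747 V.
Then V_B = V_A × (R3‖R_L)/(R2 + R3‖R_L) = 1.747 × 95.92/315.9 = 0.530 V.

V ≈ 0.530 V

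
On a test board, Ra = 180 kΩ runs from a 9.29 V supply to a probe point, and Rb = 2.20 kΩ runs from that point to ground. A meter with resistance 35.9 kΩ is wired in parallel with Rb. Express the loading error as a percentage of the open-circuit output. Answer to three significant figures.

The divider's output (Thévenin) resistance is Ra‖Rb = 2.173 kΩ.
Fractional drop under load = R_th/(R_th + R_L) = 2.173 / (2.173 + 35.9) = 0.05709.
So the output falls by 5.71 %.

5.71 %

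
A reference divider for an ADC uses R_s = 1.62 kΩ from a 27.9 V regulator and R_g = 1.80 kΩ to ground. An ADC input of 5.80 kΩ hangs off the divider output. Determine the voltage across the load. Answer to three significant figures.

The load sits in parallel with R_g: R_g‖R_L = (1.80 × 5.80) / (1.80 + 5.80) = 1.374 kΩ.
V_out = 27.9 × 1.374 / (1.62 + 1.374) = 27.9 × 1.374/2.994 = 12.8 V.

V_out ≈ 12.8 V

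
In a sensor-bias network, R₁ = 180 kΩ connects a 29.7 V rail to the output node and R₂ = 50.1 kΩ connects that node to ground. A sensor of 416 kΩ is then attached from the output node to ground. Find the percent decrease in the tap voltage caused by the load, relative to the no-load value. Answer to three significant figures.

Unloaded V = 29.7 × 50.1/230.1 = 6.4666 V.
Loaded: R₂‖R_L = 44.71 kΩ, giving V = 29.7 × 44.71/224.7 = 5.9099 V.
Drop = (6.4666 − 5.9099) / 6.4666 = 8.61 %.

8.61 %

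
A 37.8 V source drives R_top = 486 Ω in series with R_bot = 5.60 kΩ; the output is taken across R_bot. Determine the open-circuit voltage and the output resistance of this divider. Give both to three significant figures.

V_th is the open-circuit tap voltage: 37.8 × 5600/(486 + 5600) = 34.8 V.
With the supply zeroed, R_top and R_bot appear in parallel from the tap: R_th = R_top‖R_bot = (486 × 5600)/6086 = 447 Ω.

V_th = 34.8 V, R_th = 447 Ω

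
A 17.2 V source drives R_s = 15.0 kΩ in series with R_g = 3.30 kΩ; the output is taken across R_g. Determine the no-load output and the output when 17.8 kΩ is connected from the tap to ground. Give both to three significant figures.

Open-circuit: V = 17.2 × 3.30/(15.0 + 3.30) = 3.10 V.
With the load, R_g becomes R_g‖R_L = 2.784 kΩ, so V = 17.2 × 2.784/17.78 = 2.69 V.

Unloaded: 3.10 V; loaded: 2.69 V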